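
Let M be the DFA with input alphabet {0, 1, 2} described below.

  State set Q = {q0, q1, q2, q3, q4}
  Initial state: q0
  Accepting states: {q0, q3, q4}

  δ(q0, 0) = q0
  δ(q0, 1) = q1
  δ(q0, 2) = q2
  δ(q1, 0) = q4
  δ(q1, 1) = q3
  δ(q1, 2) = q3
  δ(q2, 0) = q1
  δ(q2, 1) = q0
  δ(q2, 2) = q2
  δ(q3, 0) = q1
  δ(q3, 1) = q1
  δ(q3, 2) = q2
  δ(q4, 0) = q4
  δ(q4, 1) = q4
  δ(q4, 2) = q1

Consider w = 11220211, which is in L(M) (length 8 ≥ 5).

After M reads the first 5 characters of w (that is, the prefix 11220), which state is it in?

Run of M on the first 5 characters of w = 1 1 2 2 0:
  step 0: q0  (start)
  step 1: q1  (read 1: q0→q1)
  step 2: q3  (read 1: q1→q3)
  step 3: q2  (read 2: q3→q2)
  step 4: q2  (read 2: q2→q2)
  step 5: q1  (read 0: q2→q1)

After reading 5 characters, M is in state q1.

q1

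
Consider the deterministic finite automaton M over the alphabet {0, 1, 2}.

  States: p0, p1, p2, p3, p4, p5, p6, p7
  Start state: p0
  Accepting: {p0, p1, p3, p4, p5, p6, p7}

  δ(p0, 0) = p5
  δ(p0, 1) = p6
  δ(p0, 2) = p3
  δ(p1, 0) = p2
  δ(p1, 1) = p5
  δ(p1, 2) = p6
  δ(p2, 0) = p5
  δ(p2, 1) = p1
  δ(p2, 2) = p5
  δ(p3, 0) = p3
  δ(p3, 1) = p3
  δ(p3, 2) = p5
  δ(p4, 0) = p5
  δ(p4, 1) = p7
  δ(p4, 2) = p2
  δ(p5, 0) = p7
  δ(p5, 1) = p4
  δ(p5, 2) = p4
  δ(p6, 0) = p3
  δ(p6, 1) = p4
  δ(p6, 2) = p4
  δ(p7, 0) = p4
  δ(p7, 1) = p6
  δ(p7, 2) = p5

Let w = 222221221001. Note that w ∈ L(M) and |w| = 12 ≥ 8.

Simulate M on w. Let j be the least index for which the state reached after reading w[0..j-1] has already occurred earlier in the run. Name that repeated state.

p5

State sequence: p0 -2-> p3 -2-> p5 -2-> p4 -2-> p2 -2-> p5 -1-> p4 -2-> p2 -2-> p5 -1-> p4 -0-> p5 -0-> p7 -1-> p6
First repeat at step 5: p5 was already visited.

The earliest repeat is at step j = 5: M is in p5, which it already visited at step i = 2.
Since M has 8 states, any run of length ≥ 8 visits 8+1 states, so by pigeonhole some state repeats within the first 8 steps — that repeat gives the pumpable loop.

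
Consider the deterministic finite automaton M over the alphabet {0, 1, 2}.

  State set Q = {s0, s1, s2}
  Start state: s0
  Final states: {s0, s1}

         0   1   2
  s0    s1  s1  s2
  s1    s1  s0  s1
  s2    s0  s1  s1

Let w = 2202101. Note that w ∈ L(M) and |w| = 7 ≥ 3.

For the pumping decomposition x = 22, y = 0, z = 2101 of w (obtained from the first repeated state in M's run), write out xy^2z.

22002101

xy^2z = 22·0·0·2101 = 22002101.
Reading y = 0 takes M from s1 back to s1, so after x·y·y the machine is still in s1, and z then leads to the accepting state s0. Hence 22002101 ∈ L(M).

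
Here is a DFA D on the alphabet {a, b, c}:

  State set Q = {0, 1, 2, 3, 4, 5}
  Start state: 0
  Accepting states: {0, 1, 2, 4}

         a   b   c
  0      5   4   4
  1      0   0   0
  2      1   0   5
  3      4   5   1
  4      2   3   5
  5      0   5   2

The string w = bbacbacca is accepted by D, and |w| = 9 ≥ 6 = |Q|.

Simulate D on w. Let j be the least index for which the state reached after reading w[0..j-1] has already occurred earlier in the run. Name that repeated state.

4

Run of D on w = b b a c b a c c a:
  step 0: 0  (start)
  step 1: 4  (read b: 0→4)
  step 2: 3  (read b: 4→3)
  step 3: 4  (read a: 3→4)   ← first repeat (4 seen earlier)
  step 4: 5  (read c: 4→5)
  step 5: 5  (read b: 5→5)
  step 6: 0  (read a: 5→0)
  step 7: 4  (read c: 0→4)
  step 8: 5  (read c: 4→5)
  step 9: 0  (read a: 5→0)

The earliest repeat is at step j = 3: D is in 4, which it already visited at step i = 1.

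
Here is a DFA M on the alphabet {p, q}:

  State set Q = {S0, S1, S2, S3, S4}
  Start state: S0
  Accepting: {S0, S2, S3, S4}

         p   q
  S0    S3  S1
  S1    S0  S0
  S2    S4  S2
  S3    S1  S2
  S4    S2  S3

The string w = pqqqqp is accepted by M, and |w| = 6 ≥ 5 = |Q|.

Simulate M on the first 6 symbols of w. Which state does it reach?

S4

State sequence: S0 -p-> S3 -q-> S2 -q-> S2 -q-> S2 -q-> S2 -p-> S4

After reading 6 characters, M is in state S4.
(This kind of state-tracing is the core of the pumping-lemma construction: with 5 states, pigeonhole forces a repeat within the first 5 steps.)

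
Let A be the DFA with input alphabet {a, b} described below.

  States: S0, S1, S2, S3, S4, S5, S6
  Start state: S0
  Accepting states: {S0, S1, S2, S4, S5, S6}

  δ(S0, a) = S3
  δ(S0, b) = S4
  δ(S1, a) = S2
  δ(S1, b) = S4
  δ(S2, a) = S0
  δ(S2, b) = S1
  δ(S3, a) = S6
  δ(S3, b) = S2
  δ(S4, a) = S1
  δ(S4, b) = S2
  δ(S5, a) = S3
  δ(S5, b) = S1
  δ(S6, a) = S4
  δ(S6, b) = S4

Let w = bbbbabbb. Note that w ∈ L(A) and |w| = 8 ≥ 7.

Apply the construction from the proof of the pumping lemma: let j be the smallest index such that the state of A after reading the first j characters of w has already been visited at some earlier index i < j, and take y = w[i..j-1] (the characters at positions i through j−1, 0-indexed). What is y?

Run of A on w = b b b b a b b b:
  step 0: S0  (start)
  step 1: S4  (read b: S0→S4)
  step 2: S2  (read b: S4→S2)
  step 3: S1  (read b: S2→S1)
  step 4: S4  (read b: S1→S4)   ← first repeat (S4 seen earlier)
  step 5: S1  (read a: S4→S1)
  step 6: S4  (read b: S1→S4)
  step 7: S2  (read b: S4→S2)
  step 8: S1  (read b: S2→S1)

So i = 1, j = 4, giving x = w[0:1] = b, y = w[1:4] = bbb, z = w[4:8] = abbb.
Check: |xy| = 4 ≤ 7 and |y| = 3 ≥ 1. Reading y takes A from S4 back to S4, so every xyⁱz is accepted.
The DFA has 7 states, so the proof of the pumping lemma guarantees a repeated state among the first 7+1 visited; the segment between the two visits is the pumpable y.

bbb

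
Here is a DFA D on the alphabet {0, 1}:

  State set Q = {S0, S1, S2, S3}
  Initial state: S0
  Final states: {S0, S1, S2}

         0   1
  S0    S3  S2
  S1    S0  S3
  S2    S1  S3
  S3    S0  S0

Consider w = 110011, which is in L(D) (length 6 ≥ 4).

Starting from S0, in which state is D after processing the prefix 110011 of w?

S2

State sequence: S0 -1-> S2 -1-> S3 -0-> S0 -0-> S3 -1-> S0 -1-> S2

After reading 6 characters, D is in state S2.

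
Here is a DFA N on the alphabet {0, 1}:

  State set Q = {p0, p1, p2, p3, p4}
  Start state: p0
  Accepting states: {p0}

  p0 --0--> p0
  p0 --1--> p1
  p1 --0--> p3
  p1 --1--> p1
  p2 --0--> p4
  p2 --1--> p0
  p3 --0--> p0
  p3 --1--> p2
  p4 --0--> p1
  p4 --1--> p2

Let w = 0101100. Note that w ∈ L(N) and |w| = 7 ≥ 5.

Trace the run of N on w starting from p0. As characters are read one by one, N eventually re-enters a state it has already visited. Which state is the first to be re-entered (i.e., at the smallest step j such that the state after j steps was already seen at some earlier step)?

Run of N on w = 0 1 0 1 1 0 0:
  step 0: p0  (start)
  step 1: p0  (read 0: p0→p0)   ← first repeat (p0 seen earlier)
  step 2: p1  (read 1: p0→p1)
  step 3: p3  (read 0: p1→p3)
  step 4: p2  (read 1: p3→p2)
  step 5: p0  (read 1: p2→p0)
  step 6: p0  (read 0: p0→p0)
  step 7: p0  (read 0: p0→p0)

The earliest repeat is at step j = 1: N is in p0, which it already visited at step i = 0.
Since N has 5 states, any run of length ≥ 5 visits 5+1 states, so by pigeonhole some state repeats within the first 5 steps — that repeat gives the pumpable loop.

p0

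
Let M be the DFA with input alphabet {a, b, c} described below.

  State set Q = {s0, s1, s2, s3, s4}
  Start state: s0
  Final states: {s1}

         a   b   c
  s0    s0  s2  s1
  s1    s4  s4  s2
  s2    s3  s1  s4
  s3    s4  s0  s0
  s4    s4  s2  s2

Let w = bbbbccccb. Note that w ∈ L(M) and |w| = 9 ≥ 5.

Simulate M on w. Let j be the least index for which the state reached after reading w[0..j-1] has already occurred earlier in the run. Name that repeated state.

Run of M on w = b b b b c c c c b:
  step 0: s0  (start)
  step 1: s2  (read b: s0→s2)
  step 2: s1  (read b: s2→s1)
  step 3: s4  (read b: s1→s4)
  step 4: s2  (read b: s4→s2)   ← first repeat (s2 seen earlier)
  step 5: s4  (read c: s2→s4)
  step 6: s2  (read c: s4→s2)
  step 7: s4  (read c: s2→s4)
  step 8: s2  (read c: s4→s2)
  step 9: s1  (read b: s2→s1)

The earliest repeat is at step j = 4: M is in s2, which it already visited at step i = 1.

s2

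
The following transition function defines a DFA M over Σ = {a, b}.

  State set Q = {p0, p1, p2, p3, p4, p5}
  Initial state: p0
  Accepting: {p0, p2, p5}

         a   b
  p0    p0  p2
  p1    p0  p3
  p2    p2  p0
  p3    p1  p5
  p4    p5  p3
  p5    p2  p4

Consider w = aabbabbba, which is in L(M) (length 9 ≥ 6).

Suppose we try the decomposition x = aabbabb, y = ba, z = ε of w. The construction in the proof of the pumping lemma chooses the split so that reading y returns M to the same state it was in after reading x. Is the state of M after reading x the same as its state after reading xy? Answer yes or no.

no

State sequence: p0 -a-> p0 -a-> p0 -b-> p2 -b-> p0 -a-> p0 -b-> p2 -b-> p0 -b-> p2 -a-> p2

After x (step 7): p0. After xy (step 9): p2.
They differ (p0 ≠ p2), so y is not a cycle from the state after x; this split is not the one the pumping-lemma construction produces, and pumping y need not keep the string in L(M).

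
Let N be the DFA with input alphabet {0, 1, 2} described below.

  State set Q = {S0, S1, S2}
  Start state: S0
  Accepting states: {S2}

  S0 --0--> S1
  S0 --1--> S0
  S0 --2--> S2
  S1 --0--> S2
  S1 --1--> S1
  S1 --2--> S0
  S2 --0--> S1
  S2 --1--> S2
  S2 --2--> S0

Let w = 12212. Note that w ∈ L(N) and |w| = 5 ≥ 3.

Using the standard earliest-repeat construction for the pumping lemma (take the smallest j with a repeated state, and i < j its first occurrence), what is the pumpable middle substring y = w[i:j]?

1

Run of N on w = 1 2 2 1 2:
  step 0: S0  (start)
  step 1: S0  (read 1: S0→S0)   ← first repeat (S0 seen earlier)
  step 2: S2  (read 2: S0→S2)
  step 3: S0  (read 2: S2→S0)
  step 4: S0  (read 1: S0→S0)
  step 5: S2  (read 2: S0→S2)

So i = 0, j = 1, giving x = w[0:0] = ε, y = w[0:1] = 1, z = w[1:5] = 2212.
Check: |xy| = 1 ≤ 3 and |y| = 1 ≥ 1. Reading y takes N from S0 back to S0, so every xyⁱz is accepted.
With |Q| = 3, pigeonhole forces a state repeat no later than step 3; the substring read between the first and second visits to that state can be pumped.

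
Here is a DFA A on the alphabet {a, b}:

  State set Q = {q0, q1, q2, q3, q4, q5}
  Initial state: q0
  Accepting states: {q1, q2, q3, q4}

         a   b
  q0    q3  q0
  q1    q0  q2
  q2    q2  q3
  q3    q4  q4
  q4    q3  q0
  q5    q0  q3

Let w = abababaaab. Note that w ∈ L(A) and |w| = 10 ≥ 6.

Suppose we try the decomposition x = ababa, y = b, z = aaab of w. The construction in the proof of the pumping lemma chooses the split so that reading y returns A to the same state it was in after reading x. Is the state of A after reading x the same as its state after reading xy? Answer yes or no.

State sequence: q0 -a-> q3 -b-> q4 -a-> q3 -b-> q4 -a-> q3 -b-> q4

After x (step 5): q3. After xy (step 6): q4.
They differ (q3 ≠ q4), so y is not a cycle from the state after x; this split is not the one the pumping-lemma construction produces, and pumping y need not keep the string in L(A).

no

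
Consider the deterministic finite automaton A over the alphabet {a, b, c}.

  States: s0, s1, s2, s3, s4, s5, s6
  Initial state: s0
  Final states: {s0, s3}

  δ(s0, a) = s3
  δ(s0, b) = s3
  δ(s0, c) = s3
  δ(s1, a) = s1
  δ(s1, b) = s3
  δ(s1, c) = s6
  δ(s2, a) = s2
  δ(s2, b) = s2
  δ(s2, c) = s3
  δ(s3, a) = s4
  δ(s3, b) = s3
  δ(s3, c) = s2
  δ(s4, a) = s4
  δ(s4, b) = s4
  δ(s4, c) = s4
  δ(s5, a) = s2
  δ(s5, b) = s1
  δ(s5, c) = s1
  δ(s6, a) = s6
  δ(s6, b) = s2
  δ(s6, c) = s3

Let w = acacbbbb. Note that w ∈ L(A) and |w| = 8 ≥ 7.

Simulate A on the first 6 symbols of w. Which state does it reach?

Run of A on the first 6 characters of w = a c a c b b:
  step 0: s0  (start)
  step 1: s3  (read a: s0→s3)
  step 2: s2  (read c: s3→s2)
  step 3: s2  (read a: s2→s2)
  step 4: s3  (read c: s2→s3)
  step 5: s3  (read b: s3→s3)
  step 6: s3  (read b: s3→s3)

After reading 6 characters, A is in state s3.

s3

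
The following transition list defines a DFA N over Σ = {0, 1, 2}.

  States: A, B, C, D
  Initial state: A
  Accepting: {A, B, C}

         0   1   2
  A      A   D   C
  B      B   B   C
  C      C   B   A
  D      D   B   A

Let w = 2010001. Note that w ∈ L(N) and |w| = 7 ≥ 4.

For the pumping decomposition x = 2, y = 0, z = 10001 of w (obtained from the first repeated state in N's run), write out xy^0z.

xy⁰z = xz = 2·10001 = 210001.
Reading y = 0 takes N from C back to C, so after x the machine is still in C, and z then leads to the accepting state B. Hence 210001 ∈ L(N).

210001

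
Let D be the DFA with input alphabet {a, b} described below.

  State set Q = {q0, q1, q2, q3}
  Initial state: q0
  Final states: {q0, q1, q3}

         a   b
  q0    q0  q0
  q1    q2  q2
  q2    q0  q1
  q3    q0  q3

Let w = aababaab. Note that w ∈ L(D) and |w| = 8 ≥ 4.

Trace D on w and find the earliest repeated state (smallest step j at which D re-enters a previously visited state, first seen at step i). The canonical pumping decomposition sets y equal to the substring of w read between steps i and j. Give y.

Run of D on w = a a b a b a a b:
  step 0: q0  (start)
  step 1: q0  (read a: q0→q0)   ← first repeat (q0 seen earlier)
  step 2: q0  (read a: q0→q0)
  step 3: q0  (read b: q0→q0)
  step 4: q0  (read a: q0→q0)
  step 5: q0  (read b: q0→q0)
  step 6: q0  (read a: q0→q0)
  step 7: q0  (read a: q0→q0)
  step 8: q0  (read b: q0→q0)

So i = 0, j = 1, giving x = w[0:0] = ε, y = w[0:1] = a, z = w[1:8] = ababaab.
Check: |xy| = 1 ≤ 4 and |y| = 1 ≥ 1. Reading y takes D from q0 back to q0, so every xyⁱz is accepted.

a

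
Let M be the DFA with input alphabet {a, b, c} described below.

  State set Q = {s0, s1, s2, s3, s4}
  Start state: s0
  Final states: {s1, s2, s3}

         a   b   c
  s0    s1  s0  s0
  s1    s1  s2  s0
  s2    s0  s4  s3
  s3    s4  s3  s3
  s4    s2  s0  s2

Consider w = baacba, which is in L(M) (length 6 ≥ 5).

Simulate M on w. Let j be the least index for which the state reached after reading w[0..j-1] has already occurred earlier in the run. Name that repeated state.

s0

State sequence: s0 -b-> s0 -a-> s1 -a-> s1 -c-> s0 -b-> s0 -a-> s1
First repeat at step 1: s0 was already visited.

The earliest repeat is at step j = 1: M is in s0, which it already visited at step i = 0.
With |Q| = 5, pigeonhole forces a state repeat no later than step 5; the substring read between the first and second visits to that state can be pumped.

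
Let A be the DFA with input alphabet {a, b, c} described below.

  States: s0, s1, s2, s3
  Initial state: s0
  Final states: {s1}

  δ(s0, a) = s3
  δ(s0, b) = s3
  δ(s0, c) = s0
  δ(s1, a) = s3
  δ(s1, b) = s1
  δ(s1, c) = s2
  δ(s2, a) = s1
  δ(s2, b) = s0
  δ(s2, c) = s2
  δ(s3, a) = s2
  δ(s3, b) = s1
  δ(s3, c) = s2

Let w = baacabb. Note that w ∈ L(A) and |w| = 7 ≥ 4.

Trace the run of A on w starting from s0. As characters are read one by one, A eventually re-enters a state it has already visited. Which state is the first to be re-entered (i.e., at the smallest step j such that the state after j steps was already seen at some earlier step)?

Run of A on w = b a a c a b b:
  step 0: s0  (start)
  step 1: s3  (read b: s0→s3)
  step 2: s2  (read a: s3→s2)
  step 3: s1  (read a: s2→s1)
  step 4: s2  (read c: s1→s2)   ← first repeat (s2 seen earlier)
  step 5: s1  (read a: s2→s1)
  step 6: s1  (read b: s1→s1)
  step 7: s1  (read b: s1→s1)

The earliest repeat is at step j = 4: A is in s2, which it already visited at step i = 2.

s2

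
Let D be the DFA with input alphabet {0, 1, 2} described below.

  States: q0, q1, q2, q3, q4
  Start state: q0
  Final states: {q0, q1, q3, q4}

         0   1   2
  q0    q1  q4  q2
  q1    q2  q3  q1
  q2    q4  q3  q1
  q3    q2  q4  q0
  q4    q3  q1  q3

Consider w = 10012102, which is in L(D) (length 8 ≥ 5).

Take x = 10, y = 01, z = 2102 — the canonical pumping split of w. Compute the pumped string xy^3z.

100101012102

xy^3z = 10·01·01·01·2102 = 100101012102.
Reading y = 01 takes D from q3 back to q3, so after x·y·y·y the machine is still in q3, and z then leads to the accepting state q0. Hence 100101012102 ∈ L(D).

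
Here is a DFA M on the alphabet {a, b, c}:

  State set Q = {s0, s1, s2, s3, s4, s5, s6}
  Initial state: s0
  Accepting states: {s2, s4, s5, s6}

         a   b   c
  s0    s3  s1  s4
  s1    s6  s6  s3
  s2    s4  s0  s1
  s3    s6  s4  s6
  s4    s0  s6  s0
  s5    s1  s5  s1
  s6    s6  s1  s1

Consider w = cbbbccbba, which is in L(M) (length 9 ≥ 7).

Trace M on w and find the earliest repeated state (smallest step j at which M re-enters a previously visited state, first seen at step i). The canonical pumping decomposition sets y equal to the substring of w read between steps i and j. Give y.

State sequence: s0 -c-> s4 -b-> s6 -b-> s1 -b-> s6 -c-> s1 -c-> s3 -b-> s4 -b-> s6 -a-> s6
First repeat at step 4: s6 was already visited.

So i = 2, j = 4, giving x = w[0:2] = cb, y = w[2:4] = bb, z = w[4:9] = ccbba.
Check: |xy| = 4 ≤ 7 and |y| = 2 ≥ 1. Reading y takes M from s6 back to s6, so every xyⁱz is accepted.

bb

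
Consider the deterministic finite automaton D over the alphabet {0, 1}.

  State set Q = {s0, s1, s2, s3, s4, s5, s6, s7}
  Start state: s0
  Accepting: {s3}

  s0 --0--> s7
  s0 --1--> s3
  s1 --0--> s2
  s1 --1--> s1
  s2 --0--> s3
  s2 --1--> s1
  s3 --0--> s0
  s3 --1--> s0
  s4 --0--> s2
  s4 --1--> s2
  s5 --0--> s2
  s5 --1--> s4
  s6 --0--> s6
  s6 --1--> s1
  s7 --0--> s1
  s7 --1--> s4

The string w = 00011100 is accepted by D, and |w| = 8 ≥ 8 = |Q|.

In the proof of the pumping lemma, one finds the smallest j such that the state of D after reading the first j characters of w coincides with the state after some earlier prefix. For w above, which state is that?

s1

State sequence: s0 -0-> s7 -0-> s1 -0-> s2 -1-> s1 -1-> s1 -1-> s1 -0-> s2 -0-> s3
First repeat at step 4: s1 was already visited.

The earliest repeat is at step j = 4: D is in s1, which it already visited at step i = 2.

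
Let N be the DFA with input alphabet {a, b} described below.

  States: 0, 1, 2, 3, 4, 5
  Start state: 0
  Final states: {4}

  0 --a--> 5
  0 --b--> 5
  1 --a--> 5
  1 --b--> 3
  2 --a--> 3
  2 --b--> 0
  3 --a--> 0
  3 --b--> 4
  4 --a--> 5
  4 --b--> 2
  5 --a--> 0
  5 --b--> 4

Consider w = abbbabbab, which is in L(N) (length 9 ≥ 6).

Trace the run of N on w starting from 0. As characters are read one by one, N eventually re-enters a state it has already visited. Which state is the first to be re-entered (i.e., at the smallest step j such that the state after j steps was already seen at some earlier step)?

0

State sequence: 0 -a-> 5 -b-> 4 -b-> 2 -b-> 0 -a-> 5 -b-> 4 -b-> 2 -a-> 3 -b-> 4
First repeat at step 4: 0 was already visited.

The earliest repeat is at step j = 4: N is in 0, which it already visited at step i = 0.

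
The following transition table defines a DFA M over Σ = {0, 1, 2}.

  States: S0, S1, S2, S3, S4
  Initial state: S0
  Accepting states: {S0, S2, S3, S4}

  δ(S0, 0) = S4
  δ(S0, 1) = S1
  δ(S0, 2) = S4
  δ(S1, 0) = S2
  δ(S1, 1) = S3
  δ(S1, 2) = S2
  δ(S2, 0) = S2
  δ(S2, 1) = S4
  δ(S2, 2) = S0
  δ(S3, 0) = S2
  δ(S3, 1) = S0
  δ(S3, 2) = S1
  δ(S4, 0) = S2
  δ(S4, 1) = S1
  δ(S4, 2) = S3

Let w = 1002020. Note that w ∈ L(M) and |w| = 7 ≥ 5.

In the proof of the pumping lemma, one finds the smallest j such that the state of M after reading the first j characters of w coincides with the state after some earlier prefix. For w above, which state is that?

Run of M on w = 1 0 0 2 0 2 0:
  step 0: S0  (start)
  step 1: S1  (read 1: S0→S1)
  step 2: S2  (read 0: S1→S2)
  step 3: S2  (read 0: S2→S2)   ← first repeat (S2 seen earlier)
  step 4: S0  (read 2: S2→S0)
  step 5: S4  (read 0: S0→S4)
  step 6: S3  (read 2: S4→S3)
  step 7: S2  (read 0: S3→S2)

The earliest repeat is at step j = 3: M is in S2, which it already visited at step i = 2.
With |Q| = 5, pigeonhole forces a state repeat no later than step 5; the substring read between the first and second visits to that state can be pumped.

S2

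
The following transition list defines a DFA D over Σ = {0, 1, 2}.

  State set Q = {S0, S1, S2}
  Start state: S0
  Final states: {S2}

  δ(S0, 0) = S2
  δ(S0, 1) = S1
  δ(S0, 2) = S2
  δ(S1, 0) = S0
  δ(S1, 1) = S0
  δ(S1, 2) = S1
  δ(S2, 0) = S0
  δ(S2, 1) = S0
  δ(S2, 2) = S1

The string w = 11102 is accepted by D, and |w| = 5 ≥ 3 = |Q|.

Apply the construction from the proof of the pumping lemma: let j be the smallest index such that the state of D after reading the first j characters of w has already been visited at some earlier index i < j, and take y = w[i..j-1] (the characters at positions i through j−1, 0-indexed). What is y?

State sequence: S0 -1-> S1 -1-> S0 -1-> S1 -0-> S0 -2-> S2
First repeat at step 2: S0 was already visited.

So i = 0, j = 2, giving x = w[0:0] = ε, y = w[0:2] = 11, z = w[2:5] = 102.
Check: |xy| = 2 ≤ 3 and |y| = 2 ≥ 1. Reading y takes D from S0 back to S0, so every xyⁱz is accepted.

11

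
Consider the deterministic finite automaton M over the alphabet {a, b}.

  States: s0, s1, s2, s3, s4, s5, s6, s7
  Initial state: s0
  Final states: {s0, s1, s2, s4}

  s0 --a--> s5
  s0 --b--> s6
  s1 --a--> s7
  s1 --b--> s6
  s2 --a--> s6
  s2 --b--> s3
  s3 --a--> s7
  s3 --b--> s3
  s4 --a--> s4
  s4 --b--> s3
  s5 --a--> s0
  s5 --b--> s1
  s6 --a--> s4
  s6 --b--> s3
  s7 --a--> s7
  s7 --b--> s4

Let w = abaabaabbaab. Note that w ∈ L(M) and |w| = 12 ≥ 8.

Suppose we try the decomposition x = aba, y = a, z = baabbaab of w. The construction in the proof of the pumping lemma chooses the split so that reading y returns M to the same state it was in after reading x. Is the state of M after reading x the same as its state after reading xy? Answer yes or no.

Run of M on the first 4 characters of w = a b a a:
  step 0: s0  (start)
  step 1: s5  (read a: s0→s5)
  step 2: s1  (read b: s5→s1)
  step 3: s7  (read a: s1→s7)
  step 4: s7  (read a: s7→s7)

After x (step 3): s7. After xy (step 4): s7.
They match, so y = a drives M around a cycle from s7 back to itself; pumping y any number of times keeps M in s7 before reading z, and xyⁱz ∈ L(M) for every i ≥ 0.

yes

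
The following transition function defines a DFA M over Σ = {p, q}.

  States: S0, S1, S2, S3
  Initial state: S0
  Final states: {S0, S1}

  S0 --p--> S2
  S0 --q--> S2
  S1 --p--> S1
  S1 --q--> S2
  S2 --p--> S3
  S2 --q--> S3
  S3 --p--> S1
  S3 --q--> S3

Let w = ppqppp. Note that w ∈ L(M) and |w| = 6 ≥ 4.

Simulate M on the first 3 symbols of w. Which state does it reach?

Run of M on the first 3 characters of w = p p q:
  step 0: S0  (start)
  step 1: S2  (read p: S0→S2)
  step 2: S3  (read p: S2→S3)
  step 3: S3  (read q: S3→S3)

After reading 3 characters, M is in state S3.
(This kind of state-tracing is the core of the pumping-lemma construction: with 4 states, pigeonhole forces a repeat within the first 4 steps.)

S3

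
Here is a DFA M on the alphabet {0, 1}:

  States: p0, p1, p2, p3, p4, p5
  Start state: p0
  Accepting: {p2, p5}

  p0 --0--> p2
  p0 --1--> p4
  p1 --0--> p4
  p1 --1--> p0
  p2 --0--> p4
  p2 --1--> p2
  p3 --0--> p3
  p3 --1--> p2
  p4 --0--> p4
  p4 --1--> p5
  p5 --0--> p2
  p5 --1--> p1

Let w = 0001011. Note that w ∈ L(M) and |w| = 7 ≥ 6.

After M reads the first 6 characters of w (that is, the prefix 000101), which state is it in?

p2

State sequence: p0 -0-> p2 -0-> p4 -0-> p4 -1-> p5 -0-> p2 -1-> p2

After reading 6 characters, M is in state p2.
(This kind of state-tracing is the core of the pumping-lemma construction: with 6 states, pigeonhole forces a repeat within the first 6 steps.)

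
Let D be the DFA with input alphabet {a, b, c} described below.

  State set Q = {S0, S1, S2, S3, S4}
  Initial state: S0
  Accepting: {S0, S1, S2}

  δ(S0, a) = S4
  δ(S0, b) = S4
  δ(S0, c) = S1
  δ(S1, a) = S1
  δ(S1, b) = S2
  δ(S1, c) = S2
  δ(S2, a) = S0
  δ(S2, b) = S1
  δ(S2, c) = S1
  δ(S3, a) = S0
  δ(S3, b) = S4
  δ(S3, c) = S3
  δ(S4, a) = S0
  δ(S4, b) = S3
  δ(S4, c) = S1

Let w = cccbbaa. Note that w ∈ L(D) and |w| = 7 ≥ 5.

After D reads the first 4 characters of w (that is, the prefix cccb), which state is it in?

State sequence: S0 -c-> S1 -c-> S2 -c-> S1 -b-> S2

After reading 4 characters, D is in state S2.
(This kind of state-tracing is the core of the pumping-lemma construction: with 5 states, pigeonhole forces a repeat within the first 5 steps.)

S2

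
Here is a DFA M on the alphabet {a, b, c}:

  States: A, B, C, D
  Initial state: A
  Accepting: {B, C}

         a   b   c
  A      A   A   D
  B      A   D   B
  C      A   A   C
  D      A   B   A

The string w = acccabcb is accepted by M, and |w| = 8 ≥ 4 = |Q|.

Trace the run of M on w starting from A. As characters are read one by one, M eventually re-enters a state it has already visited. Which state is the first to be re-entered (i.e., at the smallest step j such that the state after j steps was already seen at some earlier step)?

State sequence: A -a-> A -c-> D -c-> A -c-> D -a-> A -b-> A -c-> D -b-> B
First repeat at step 1: A was already visited.

The earliest repeat is at step j = 1: M is in A, which it already visited at step i = 0.
With |Q| = 4, pigeonhole forces a state repeat no later than step 4; the substring read between the first and second visits to that state can be pumped.

A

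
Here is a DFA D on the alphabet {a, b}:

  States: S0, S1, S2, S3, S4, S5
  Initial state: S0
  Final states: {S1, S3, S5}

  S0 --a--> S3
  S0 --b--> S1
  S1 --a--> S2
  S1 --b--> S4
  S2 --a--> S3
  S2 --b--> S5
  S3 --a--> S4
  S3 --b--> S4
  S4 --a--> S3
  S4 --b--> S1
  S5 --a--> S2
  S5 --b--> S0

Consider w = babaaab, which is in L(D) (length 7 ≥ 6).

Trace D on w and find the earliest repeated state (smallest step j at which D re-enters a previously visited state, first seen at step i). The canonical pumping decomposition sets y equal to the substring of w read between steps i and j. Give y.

Run of D on w = b a b a a a b:
  step 0: S0  (start)
  step 1: S1  (read b: S0→S1)
  step 2: S2  (read a: S1→S2)
  step 3: S5  (read b: S2→S5)
  step 4: S2  (read a: S5→S2)   ← first repeat (S2 seen earlier)
  step 5: S3  (read a: S2→S3)
  step 6: S4  (read a: S3→S4)
  step 7: S1  (read b: S4→S1)

So i = 2, j = 4, giving x = w[0:2] = ba, y = w[2:4] = ba, z = w[4:7] = aab.
Check: |xy| = 4 ≤ 6 and |y| = 2 ≥ 1. Reading y takes D from S2 back to S2, so every xyⁱz is accepted.

ba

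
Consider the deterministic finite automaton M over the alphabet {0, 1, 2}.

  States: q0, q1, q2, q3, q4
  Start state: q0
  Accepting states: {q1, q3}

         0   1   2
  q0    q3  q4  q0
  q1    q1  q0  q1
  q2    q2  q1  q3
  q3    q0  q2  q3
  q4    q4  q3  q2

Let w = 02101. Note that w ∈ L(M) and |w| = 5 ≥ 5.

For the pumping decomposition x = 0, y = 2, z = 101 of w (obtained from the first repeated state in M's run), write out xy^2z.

xy^2z = 0·2·2·101 = 022101.
Reading y = 2 takes M from q3 back to q3, so after x·y·y the machine is still in q3, and z then leads to the accepting state q1. Hence 022101 ∈ L(M).

022101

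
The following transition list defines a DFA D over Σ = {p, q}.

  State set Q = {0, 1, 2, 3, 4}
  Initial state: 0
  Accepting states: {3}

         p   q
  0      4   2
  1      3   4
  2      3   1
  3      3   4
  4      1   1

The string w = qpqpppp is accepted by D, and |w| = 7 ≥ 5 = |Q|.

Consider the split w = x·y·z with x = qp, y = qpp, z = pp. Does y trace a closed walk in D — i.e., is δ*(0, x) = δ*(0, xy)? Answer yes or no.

State sequence: 0 -q-> 2 -p-> 3 -q-> 4 -p-> 1 -p-> 3

After x (step 2): 3. After xy (step 5): 3.
They match, so y = qpp drives D around a cycle from 3 back to itself; pumping y any number of times keeps D in 3 before reading z, and xyⁱz ∈ L(D) for every i ≥ 0.

yes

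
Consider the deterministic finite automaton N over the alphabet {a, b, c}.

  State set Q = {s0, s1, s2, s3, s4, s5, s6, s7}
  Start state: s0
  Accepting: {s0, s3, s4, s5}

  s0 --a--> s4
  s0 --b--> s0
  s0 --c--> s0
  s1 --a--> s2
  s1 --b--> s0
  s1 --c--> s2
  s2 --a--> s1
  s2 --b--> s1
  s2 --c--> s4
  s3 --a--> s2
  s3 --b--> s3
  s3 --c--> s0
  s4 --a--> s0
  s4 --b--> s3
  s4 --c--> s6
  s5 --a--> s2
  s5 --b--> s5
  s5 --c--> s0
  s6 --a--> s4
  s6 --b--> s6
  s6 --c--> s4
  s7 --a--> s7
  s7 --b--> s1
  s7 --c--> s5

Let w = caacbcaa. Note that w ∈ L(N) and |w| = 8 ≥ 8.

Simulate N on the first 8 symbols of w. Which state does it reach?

s0

State sequence: s0 -c-> s0 -a-> s4 -a-> s0 -c-> s0 -b-> s0 -c-> s0 -a-> s4 -a-> s0

After reading 8 characters, N is in state s0.
(This kind of state-tracing is the core of the pumping-lemma construction: with 8 states, pigeonhole forces a repeat within the first 8 steps.)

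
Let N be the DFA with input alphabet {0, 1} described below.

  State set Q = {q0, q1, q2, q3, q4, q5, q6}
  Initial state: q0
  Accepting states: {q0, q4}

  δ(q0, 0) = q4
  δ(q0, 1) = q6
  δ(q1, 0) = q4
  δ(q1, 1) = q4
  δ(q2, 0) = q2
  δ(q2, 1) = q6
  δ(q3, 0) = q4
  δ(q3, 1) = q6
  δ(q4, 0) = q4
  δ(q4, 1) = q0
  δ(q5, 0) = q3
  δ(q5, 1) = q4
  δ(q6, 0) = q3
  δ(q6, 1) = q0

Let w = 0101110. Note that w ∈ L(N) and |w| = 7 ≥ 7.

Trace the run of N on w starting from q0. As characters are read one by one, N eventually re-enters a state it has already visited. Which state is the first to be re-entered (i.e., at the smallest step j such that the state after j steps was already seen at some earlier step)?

q0

State sequence: q0 -0-> q4 -1-> q0 -0-> q4 -1-> q0 -1-> q6 -1-> q0 -0-> q4
First repeat at step 2: q0 was already visited.

The earliest repeat is at step j = 2: N is in q0, which it already visited at step i = 0.
Since N has 7 states, any run of length ≥ 7 visits 7+1 states, so by pigeonhole some state repeats within the first 7 steps — that repeat gives the pumpable loop.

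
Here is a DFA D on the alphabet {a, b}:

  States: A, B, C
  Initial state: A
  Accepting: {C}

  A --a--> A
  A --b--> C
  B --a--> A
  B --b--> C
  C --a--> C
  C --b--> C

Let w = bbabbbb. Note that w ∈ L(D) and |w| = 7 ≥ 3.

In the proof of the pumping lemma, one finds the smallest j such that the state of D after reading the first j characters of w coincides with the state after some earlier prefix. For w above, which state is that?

State sequence: A -b-> C -b-> C -a-> C -b-> C -b-> C -b-> C -b-> C
First repeat at step 2: C was already visited.

The earliest repeat is at step j = 2: D is in C, which it already visited at step i = 1.
Pumping length from the standard proof: p = 3 (the number of states). The repeated state found above gives |xy| = j ≤ 3 and |y| = j − i ≥ 1.

C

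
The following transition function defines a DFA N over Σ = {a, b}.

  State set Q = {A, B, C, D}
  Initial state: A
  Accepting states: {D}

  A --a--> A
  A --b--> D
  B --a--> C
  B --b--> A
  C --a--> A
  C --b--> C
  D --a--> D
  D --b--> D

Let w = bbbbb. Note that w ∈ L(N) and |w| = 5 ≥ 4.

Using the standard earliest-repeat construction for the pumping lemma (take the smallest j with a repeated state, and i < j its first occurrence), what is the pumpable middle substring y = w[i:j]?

b

State sequence: A -b-> D -b-> D -b-> D -b-> D -b-> D
First repeat at step 2: D was already visited.

So i = 1, j = 2, giving x = w[0:1] = b, y = w[1:2] = b, z = w[2:5] = bbb.
Check: |xy| = 2 ≤ 4 and |y| = 1 ≥ 1. Reading y takes N from D back to D, so every xyⁱz is accepted.
With |Q| = 4, pigeonhole forces a state repeat no later than step 4; the substring read between the first and second visits to that state can be pumped.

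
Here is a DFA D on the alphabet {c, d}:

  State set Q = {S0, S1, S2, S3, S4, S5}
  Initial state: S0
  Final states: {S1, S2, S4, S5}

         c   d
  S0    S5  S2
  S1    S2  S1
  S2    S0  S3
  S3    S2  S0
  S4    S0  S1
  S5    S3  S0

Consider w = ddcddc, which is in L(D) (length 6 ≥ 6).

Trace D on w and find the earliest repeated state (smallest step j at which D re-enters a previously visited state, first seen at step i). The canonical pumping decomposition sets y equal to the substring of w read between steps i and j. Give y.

dc

State sequence: S0 -d-> S2 -d-> S3 -c-> S2 -d-> S3 -d-> S0 -c-> S5
First repeat at step 3: S2 was already visited.

So i = 1, j = 3, giving x = w[0:1] = d, y = w[1:3] = dc, z = w[3:6] = ddc.
Check: |xy| = 3 ≤ 6 and |y| = 2 ≥ 1. Reading y takes D from S2 back to S2, so every xyⁱz is accepted.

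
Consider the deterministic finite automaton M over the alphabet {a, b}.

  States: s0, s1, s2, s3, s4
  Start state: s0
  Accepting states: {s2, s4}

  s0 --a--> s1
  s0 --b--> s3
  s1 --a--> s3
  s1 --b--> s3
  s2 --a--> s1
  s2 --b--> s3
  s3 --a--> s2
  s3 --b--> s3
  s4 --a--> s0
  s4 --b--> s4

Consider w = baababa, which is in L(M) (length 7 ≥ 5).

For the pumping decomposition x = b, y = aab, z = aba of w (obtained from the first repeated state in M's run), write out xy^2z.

baabaababa

xy^2z = b·aab·aab·aba = baabaababa.
Reading y = aab takes M from s3 back to s3, so after x·y·y the machine is still in s3, and z then leads to the accepting state s2. Hence baabaababa ∈ L(M).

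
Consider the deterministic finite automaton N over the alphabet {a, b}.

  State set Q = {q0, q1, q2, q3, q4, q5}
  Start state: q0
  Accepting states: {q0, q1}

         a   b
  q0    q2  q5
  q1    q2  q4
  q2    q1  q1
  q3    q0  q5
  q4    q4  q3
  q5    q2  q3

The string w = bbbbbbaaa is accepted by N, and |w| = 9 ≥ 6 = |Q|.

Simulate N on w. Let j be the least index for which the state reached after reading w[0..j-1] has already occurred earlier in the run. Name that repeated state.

State sequence: q0 -b-> q5 -b-> q3 -b-> q5 -b-> q3 -b-> q5 -b-> q3 -a-> q0 -a-> q2 -a-> q1
First repeat at step 3: q5 was already visited.

The earliest repeat is at step j = 3: N is in q5, which it already visited at step i = 1.
Pumping length from the standard proof: p = 6 (the number of states). The repeated state found above gives |xy| = j ≤ 6 and |y| = j − i ≥ 1.

q5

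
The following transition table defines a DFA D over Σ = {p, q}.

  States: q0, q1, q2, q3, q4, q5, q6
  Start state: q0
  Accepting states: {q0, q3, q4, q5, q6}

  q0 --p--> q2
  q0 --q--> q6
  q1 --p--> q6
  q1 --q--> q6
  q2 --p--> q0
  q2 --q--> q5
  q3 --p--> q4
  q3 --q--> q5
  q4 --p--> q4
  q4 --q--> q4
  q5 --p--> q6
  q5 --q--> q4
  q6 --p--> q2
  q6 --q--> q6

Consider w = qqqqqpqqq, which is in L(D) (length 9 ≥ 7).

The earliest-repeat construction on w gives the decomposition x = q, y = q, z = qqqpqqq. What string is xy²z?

qqqqqqpqqq

xy^2z = q·q·q·qqqpqqq = qqqqqqpqqq.
Reading y = q takes D from q6 back to q6, so after x·y·y the machine is still in q6, and z then leads to the accepting state q4. Hence qqqqqqpqqq ∈ L(D).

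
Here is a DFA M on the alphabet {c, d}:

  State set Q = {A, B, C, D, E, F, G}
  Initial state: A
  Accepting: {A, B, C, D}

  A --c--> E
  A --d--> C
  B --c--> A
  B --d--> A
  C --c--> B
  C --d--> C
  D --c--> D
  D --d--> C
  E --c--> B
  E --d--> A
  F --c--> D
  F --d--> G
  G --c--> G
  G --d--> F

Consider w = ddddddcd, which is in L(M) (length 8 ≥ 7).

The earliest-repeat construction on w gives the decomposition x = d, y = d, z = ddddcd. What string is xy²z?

dddddddcd

xy^2z = d·d·d·ddddcd = dddddddcd.
Reading y = d takes M from C back to C, so after x·y·y the machine is still in C, and z then leads to the accepting state A. Hence dddddddcd ∈ L(M).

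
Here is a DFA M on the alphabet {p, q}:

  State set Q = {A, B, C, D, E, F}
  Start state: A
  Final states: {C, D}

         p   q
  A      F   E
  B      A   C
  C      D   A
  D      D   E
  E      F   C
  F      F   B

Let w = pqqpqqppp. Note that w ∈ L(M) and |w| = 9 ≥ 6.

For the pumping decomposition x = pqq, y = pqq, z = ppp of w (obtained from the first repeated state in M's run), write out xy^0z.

xy⁰z = xz = pqq·ppp = pqqppp.
Reading y = pqq takes M from C back to C, so after x the machine is still in C, and z then leads to the accepting state D. Hence pqqppp ∈ L(M).

pqqppp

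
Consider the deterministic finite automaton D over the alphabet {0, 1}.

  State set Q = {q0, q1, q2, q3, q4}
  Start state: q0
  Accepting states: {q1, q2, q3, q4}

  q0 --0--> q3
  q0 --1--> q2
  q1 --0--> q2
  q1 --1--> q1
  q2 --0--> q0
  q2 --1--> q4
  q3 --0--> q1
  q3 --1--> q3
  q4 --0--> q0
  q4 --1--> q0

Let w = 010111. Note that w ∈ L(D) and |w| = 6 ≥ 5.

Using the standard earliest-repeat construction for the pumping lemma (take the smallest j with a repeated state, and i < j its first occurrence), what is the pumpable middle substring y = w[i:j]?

Run of D on w = 0 1 0 1 1 1:
  step 0: q0  (start)
  step 1: q3  (read 0: q0→q3)
  step 2: q3  (read 1: q3→q3)   ← first repeat (q3 seen earlier)
  step 3: q1  (read 0: q3→q1)
  step 4: q1  (read 1: q1→q1)
  step 5: q1  (read 1: q1→q1)
  step 6: q1  (read 1: q1→q1)

So i = 1, j = 2, giving x = w[0:1] = 0, y = w[1:2] = 1, z = w[2:6] = 0111.
Check: |xy| = 2 ≤ 5 and |y| = 1 ≥ 1. Reading y takes D from q3 back to q3, so every xyⁱz is accepted.
With |Q| = 5, pigeonhole forces a state repeat no later than step 5; the substring read between the first and second visits to that state can be pumped.

1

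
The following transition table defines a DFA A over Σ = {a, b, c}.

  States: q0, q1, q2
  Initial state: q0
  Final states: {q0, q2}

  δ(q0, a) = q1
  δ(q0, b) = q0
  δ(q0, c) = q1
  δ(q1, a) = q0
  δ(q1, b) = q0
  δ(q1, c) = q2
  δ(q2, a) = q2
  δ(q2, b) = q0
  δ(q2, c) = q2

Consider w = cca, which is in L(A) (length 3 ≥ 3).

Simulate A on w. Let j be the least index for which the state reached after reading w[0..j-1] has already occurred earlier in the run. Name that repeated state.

State sequence: q0 -c-> q1 -c-> q2 -a-> q2
First repeat at step 3: q2 was already visited.

The earliest repeat is at step j = 3: A is in q2, which it already visited at step i = 2.
Pumping length from the standard proof: p = 3 (the number of states). The repeated state found above gives |xy| = j ≤ 3 and |y| = j − i ≥ 1.

q2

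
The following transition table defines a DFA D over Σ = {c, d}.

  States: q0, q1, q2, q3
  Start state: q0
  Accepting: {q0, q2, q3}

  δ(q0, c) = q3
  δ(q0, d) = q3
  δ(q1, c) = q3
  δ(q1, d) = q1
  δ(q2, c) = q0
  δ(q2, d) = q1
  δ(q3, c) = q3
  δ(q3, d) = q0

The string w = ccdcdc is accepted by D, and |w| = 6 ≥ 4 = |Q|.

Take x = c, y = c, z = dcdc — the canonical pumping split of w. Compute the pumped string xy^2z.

xy^2z = c·c·c·dcdc = cccdcdc.
Reading y = c takes D from q3 back to q3, so after x·y·y the machine is still in q3, and z then leads to the accepting state q3. Hence cccdcdc ∈ L(D).

cccdcdc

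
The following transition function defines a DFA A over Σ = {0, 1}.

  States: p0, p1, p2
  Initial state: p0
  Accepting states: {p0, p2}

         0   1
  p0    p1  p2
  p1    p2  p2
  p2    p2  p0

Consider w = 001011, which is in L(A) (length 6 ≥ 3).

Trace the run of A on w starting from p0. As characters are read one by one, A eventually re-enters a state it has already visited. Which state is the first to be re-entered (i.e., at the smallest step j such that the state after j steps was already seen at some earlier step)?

p0

State sequence: p0 -0-> p1 -0-> p2 -1-> p0 -0-> p1 -1-> p2 -1-> p0
First repeat at step 3: p0 was already visited.

The earliest repeat is at step j = 3: A is in p0, which it already visited at step i = 0.
With |Q| = 3, pigeonhole forces a state repeat no later than step 3; the substring read between the first and second visits to that state can be pumped.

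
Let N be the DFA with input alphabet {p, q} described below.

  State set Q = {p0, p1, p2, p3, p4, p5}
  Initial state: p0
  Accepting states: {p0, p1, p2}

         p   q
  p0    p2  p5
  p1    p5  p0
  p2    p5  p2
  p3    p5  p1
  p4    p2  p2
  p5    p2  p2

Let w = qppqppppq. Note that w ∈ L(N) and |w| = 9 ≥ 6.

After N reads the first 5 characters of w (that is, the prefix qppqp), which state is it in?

p5

Run of N on the first 5 characters of w = q p p q p:
  step 0: p0  (start)
  step 1: p5  (read q: p0→p5)
  step 2: p2  (read p: p5→p2)
  step 3: p5  (read p: p2→p5)
  step 4: p2  (read q: p5→p2)
  step 5: p5  (read p: p2→p5)

After reading 5 characters, N is in state p5.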